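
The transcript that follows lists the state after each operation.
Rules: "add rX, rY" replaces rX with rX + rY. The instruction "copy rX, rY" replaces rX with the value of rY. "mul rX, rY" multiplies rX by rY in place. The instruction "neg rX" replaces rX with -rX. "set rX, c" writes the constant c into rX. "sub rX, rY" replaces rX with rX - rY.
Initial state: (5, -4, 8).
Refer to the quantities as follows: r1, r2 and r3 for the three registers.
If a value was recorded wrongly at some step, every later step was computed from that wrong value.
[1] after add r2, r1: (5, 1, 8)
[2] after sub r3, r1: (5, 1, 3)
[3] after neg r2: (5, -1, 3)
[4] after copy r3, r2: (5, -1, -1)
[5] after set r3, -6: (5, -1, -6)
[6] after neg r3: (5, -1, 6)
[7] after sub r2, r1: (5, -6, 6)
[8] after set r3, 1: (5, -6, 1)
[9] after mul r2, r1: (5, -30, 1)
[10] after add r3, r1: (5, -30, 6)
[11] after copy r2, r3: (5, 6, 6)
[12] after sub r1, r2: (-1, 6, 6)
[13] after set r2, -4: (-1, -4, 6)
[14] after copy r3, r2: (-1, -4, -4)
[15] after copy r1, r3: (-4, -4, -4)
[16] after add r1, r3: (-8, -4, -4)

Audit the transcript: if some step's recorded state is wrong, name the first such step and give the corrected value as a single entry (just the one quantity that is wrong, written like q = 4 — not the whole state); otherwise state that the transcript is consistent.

Recomputing the run from the initial state:
step 1: r1 = 5, r2 = 1, r3 = 8
step 2: r1 = 5, r2 = 1, r3 = 3
step 3: r1 = 5, r2 = -1, r3 = 3
step 4: r1 = 5, r2 = -1, r3 = -1
step 5: r1 = 5, r2 = -1, r3 = -6
step 6: r1 = 5, r2 = -1, r3 = 6
step 7: r1 = 5, r2 = -6, r3 = 6
step 8: r1 = 5, r2 = -6, r3 = 1
step 9: r1 = 5, r2 = -30, r3 = 1
step 10: r1 = 5, r2 = -30, r3 = 6
step 11: r1 = 5, r2 = 6, r3 = 6
step 12: r1 = -1, r2 = 6, r3 = 6
step 13: r1 = -1, r2 = -4, r3 = 6
step 14: r1 = -1, r2 = -4, r3 = -4
step 15: r1 = -4, r2 = -4, r3 = -4
step 16: r1 = -8, r2 = -4, r3 = -4
This matches the transcript at every step.

no error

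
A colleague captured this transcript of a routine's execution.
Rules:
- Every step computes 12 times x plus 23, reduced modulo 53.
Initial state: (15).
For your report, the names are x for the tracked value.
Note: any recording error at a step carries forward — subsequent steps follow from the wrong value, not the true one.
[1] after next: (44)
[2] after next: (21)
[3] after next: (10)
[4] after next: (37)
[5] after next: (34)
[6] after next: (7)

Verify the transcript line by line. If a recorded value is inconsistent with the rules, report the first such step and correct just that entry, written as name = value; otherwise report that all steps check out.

step 5, x = 43

Recomputing the run from the initial state:
step 1: x = 44
step 2: x = 21
step 3: x = 10
step 4: x = 37
step 5: x = 43
step 6: x = 9
The first disagreement with the transcript is at step 5, where the value should be x = 43.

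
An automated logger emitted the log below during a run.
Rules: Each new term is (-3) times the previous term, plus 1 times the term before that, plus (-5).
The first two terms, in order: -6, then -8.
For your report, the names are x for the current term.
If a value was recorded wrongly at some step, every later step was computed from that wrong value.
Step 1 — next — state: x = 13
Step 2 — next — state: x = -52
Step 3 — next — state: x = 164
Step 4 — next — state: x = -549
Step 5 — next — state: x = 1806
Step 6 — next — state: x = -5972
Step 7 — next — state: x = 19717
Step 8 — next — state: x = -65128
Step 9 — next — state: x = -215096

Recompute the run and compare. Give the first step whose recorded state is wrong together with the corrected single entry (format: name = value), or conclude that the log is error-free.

step 9, x = 215096

1. x = -3*(-8) + (1)*(-6) + (-5) = 13 (exactly as logged)
2. x = -3*(13) + (1)*(-8) + (-5) = -52 (no discrepancy)
3. x = -3*(-52) + (1)*(13) + (-5) = 164 (exactly as logged)
4. x = -3*(164) + (1)*(-52) + (-5) = -549 (confirmed correct)
5. x = -3*(-549) + (1)*(164) + (-5) = 1806 (matches)
6. x = -3*(1806) + (1)*(-549) + (-5) = -5972 (same as recorded)
7. x = -3*(-5972) + (1)*(1806) + (-5) = 19717 (consistent with the log)
8. x = -3*(19717) + (1)*(-5972) + (-5) = -65128 (confirmed correct)
9. x = -3*(-65128) + (1)*(19717) + (-5) = 215096 (the log has a different value)
The earliest wrong entry is at step 9: it should read x = 215096.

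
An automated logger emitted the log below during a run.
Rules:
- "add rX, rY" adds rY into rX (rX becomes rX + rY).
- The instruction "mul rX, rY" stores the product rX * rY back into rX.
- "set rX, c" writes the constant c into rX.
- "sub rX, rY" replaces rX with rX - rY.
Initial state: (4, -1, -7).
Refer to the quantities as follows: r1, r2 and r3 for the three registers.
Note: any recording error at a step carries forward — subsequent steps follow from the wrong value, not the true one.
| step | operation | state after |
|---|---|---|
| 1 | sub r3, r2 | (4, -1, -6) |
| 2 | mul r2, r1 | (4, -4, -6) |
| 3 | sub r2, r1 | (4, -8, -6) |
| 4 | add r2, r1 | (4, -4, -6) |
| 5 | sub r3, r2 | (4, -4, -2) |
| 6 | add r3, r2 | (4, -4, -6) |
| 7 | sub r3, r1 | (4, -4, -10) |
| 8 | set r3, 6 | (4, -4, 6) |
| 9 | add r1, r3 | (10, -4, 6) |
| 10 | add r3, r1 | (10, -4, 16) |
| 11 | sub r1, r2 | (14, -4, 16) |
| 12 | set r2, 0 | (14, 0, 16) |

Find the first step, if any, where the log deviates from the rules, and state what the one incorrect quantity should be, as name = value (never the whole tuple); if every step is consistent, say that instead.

Recomputing the run from the initial state:
step 1: r1 = 4, r2 = -1, r3 = -6
step 2: r1 = 4, r2 = -4, r3 = -6
step 3: r1 = 4, r2 = -8, r3 = -6
step 4: r1 = 4, r2 = -4, r3 = -6
step 5: r1 = 4, r2 = -4, r3 = -2
step 6: r1 = 4, r2 = -4, r3 = -6
step 7: r1 = 4, r2 = -4, r3 = -10
step 8: r1 = 4, r2 = -4, r3 = 6
step 9: r1 = 10, r2 = -4, r3 = 6
step 10: r1 = 10, r2 = -4, r3 = 16
step 11: r1 = 14, r2 = -4, r3 = 16
step 12: r1 = 14, r2 = 0, r3 = 16
This matches the log at every step.

no error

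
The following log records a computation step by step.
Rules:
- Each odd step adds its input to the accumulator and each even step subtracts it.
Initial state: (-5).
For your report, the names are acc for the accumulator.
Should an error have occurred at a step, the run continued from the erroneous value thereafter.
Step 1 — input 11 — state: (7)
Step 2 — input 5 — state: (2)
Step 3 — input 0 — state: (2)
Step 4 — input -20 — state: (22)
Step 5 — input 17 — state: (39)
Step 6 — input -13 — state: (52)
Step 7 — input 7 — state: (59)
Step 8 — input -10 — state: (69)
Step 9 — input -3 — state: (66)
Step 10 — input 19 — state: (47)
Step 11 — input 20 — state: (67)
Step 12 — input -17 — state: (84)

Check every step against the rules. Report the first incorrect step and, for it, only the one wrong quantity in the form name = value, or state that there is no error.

1. acc = -5 + 11 = 6 (not what was recorded)
The earliest wrong entry is at step 1: it should read acc = 6.

step 1, acc = 6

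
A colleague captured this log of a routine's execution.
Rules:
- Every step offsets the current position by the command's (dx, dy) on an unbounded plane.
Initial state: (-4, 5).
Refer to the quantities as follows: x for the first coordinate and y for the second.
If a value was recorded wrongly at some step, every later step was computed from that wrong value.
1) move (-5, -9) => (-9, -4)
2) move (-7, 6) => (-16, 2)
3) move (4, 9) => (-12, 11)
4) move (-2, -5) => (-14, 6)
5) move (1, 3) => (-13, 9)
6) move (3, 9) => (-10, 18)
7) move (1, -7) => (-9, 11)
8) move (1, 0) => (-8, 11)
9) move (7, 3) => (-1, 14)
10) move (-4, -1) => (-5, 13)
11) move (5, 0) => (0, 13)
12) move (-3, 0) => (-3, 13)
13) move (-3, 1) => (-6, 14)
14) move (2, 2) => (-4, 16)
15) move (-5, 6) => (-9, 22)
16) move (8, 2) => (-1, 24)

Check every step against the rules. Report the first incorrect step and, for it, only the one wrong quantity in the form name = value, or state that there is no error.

Step 1: x = -4 + (-5) = -9, y = 5 + (-9) = -4 — checks out.
Step 2: x = -9 + (-7) = -16, y = -4 + (6) = 2 — exactly as logged.
Step 3: x = -16 + (4) = -12, y = 2 + (9) = 11 — agrees with the log.
Step 4: x = -12 + (-2) = -14, y = 11 + (-5) = 6 — consistent with the log.
Step 5: x = -14 + (1) = -13, y = 6 + (3) = 9 — agrees with the log.
Step 6: x = -13 + (3) = -10, y = 9 + (9) = 18 — checks out.
Step 7: x = -10 + (1) = -9, y = 18 + (-7) = 11 — consistent with the log.
Step 8: x = -9 + (1) = -8, y = 11 + (0) = 11 — confirmed correct.
Step 9: x = -8 + (7) = -1, y = 11 + (3) = 14 — same as recorded.
Step 10: x = -1 + (-4) = -5, y = 14 + (-1) = 13 — consistent with the log.
Step 11: x = -5 + (5) = 0, y = 13 + (0) = 13 — confirmed correct.
Step 12: x = 0 + (-3) = -3, y = 13 + (0) = 13 — verified.
Step 13: x = -3 + (-3) = -6, y = 13 + (1) = 14 — matches.
Step 14: x = -6 + (2) = -4, y = 14 + (2) = 16 — in agreement.
Step 15: x = -4 + (-5) = -9, y = 16 + (6) = 22 — matches.
Step 16: x = -9 + (8) = -1, y = 22 + (2) = 24 — verified.
Every step is consistent.

no error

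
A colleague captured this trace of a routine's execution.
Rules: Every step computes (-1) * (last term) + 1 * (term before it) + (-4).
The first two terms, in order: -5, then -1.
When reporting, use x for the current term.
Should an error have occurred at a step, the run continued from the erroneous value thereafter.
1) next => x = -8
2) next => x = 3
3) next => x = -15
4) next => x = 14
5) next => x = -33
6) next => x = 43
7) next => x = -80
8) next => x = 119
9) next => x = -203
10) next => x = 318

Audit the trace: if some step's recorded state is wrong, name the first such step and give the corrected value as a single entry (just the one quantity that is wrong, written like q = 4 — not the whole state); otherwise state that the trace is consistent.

no error

Recomputing the run from the initial state:
step 1: x = -8
step 2: x = 3
step 3: x = -15
step 4: x = 14
step 5: x = -33
step 6: x = 43
step 7: x = -80
step 8: x = 119
step 9: x = -203
step 10: x = 318
This matches the trace at every step.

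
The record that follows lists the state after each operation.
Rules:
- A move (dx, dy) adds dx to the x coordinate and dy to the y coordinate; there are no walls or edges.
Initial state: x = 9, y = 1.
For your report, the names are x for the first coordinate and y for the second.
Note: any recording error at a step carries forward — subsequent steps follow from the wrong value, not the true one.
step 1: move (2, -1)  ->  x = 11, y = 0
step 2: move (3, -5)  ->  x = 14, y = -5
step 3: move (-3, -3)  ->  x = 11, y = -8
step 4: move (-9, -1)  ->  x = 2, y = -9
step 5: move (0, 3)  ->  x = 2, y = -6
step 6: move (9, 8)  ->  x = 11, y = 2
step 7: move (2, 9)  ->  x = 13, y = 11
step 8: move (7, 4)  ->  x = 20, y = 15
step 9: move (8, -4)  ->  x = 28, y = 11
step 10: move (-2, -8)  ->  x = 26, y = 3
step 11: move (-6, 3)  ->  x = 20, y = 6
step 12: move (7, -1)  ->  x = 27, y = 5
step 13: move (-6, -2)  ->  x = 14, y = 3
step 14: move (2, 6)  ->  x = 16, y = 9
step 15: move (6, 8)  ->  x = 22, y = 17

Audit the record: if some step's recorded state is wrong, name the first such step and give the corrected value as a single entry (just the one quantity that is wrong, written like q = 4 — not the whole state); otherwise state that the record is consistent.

step 13, x = 21

Recomputing the run from the initial state:
step 1: x = 11, y = 0
step 2: x = 14, y = -5
step 3: x = 11, y = -8
step 4: x = 2, y = -9
step 5: x = 2, y = -6
step 6: x = 11, y = 2
step 7: x = 13, y = 11
step 8: x = 20, y = 15
step 9: x = 28, y = 11
step 10: x = 26, y = 3
step 11: x = 20, y = 6
step 12: x = 27, y = 5
step 13: x = 21, y = 3
step 14: x = 23, y = 9
step 15: x = 29, y = 17
The first disagreement with the record is at step 13, where the value should be x = 21.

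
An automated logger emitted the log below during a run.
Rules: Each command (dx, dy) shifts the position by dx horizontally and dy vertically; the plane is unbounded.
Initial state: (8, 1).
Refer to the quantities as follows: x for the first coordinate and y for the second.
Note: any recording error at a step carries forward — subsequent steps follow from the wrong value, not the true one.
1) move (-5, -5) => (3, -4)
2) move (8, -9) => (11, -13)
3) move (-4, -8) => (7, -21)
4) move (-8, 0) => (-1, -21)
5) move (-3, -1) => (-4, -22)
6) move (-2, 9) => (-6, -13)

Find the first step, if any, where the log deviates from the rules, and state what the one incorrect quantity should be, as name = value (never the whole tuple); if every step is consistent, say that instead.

Step 1: x = 8 + (-5) = 3, y = 1 + (-5) = -4 — same as recorded.
Step 2: x = 3 + (8) = 11, y = -4 + (-9) = -13 — agrees with the log.
Step 3: x = 11 + (-4) = 7, y = -13 + (-8) = -21 — matches.
Step 4: x = 7 + (-8) = -1, y = -21 + (0) = -21 — checks out.
Step 5: x = -1 + (-3) = -4, y = -21 + (-1) = -22 — in agreement.
Step 6: x = -4 + (-2) = -6, y = -22 + (9) = -13 — matches.
Nothing is out of place; the run is error-free.

no error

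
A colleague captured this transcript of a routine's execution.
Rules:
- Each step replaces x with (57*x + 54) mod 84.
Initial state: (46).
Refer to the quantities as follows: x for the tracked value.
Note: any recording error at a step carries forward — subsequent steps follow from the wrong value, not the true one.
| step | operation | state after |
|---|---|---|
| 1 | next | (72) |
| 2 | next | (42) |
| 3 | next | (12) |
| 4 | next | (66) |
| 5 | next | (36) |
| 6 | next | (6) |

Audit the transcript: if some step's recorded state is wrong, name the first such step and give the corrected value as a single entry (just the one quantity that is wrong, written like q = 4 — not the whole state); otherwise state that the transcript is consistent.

step 1: x = (57*46 + 54) mod 84 = 72 -> consistent with the transcript
step 2: x = (57*72 + 54) mod 84 = 42 -> checks out
step 3: x = (57*42 + 54) mod 84 = 12 -> consistent with the transcript
step 4: x = (57*12 + 54) mod 84 = 66 -> matches
step 5: x = (57*66 + 54) mod 84 = 36 -> confirmed correct
step 6: x = (57*36 + 54) mod 84 = 6 -> exactly as logged
The whole run recomputes cleanly — no discrepancies.

no error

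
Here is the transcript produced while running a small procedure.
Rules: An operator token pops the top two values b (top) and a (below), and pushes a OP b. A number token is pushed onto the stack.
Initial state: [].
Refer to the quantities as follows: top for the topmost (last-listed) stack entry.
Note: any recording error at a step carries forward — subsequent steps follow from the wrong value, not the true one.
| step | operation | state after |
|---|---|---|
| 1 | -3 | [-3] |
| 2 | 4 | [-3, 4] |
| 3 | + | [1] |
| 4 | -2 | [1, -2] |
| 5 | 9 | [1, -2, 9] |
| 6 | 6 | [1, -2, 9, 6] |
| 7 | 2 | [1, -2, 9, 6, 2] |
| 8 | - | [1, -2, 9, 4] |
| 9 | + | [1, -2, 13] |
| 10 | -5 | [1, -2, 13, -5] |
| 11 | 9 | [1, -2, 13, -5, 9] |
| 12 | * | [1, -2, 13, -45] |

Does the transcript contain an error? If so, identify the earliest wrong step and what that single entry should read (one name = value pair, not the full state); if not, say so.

Step 1: push -3: top = -3 — agrees with the transcript.
Step 2: push 4: top = 4 — same as recorded.
Step 3: -3 + 4 = 1 — confirmed correct.
Step 4: push -2: top = -2 — checks out.
Step 5: push 9: top = 9 — verified.
Step 6: push 6: top = 6 — no discrepancy.
Step 7: push 2: top = 2 — verified.
Step 8: 6 - 2 = 4 — in agreement.
Step 9: 9 + 4 = 13 — checks out.
Step 10: push -5: top = -5 — verified.
Step 11: push 9: top = 9 — checks out.
Step 12: -5 * 9 = -45 — same as recorded.
Each recorded entry agrees with the recomputation.

no error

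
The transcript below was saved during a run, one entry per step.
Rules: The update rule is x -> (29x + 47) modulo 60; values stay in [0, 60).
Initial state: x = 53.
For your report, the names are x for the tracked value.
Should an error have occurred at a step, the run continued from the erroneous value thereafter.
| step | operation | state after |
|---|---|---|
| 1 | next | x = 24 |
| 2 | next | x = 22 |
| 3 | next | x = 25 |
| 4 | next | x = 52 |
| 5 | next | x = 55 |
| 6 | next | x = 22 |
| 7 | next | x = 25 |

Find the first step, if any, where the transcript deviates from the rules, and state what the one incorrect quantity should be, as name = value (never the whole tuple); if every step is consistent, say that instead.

Step 1: x = (29*53 + 47) mod 60 = 24 — consistent with the transcript.
Step 2: x = (29*24 + 47) mod 60 = 23 — the transcript has a different value.
The audit stops at step 2: the recorded entry is wrong and should be x = 23.

step 2, x = 23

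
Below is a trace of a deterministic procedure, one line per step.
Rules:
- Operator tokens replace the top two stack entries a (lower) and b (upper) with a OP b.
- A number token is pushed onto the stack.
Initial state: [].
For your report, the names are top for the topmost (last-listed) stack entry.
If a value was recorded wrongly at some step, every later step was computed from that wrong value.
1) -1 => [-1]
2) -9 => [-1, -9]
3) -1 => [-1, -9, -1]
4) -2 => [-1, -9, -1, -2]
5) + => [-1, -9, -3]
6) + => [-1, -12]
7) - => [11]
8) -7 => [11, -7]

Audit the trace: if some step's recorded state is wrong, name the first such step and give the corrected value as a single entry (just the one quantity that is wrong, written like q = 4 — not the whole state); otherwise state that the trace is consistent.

step 1: push -1: top = -1 -> consistent with the trace
step 2: push -9: top = -9 -> exactly as logged
step 3: push -1: top = -1 -> consistent with the trace
step 4: push -2: top = -2 -> in agreement
step 5: -1 + -2 = -3 -> verified
step 6: -9 + -3 = -12 -> same as recorded
step 7: -1 - -12 = 11 -> exactly as logged
step 8: push -7: top = -7 -> checks out
All steps check out; nothing to correct.

no error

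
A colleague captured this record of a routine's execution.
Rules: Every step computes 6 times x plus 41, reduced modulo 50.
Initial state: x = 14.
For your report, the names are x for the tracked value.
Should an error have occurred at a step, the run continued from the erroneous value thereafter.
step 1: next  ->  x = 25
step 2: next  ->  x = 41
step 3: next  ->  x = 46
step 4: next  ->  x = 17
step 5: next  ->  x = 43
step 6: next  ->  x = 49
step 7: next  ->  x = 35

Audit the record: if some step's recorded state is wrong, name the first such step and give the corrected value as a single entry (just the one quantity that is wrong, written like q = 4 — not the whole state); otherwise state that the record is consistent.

Step 1: x = (6*14 + 41) mod 50 = 25 — consistent with the record.
Step 2: x = (6*25 + 41) mod 50 = 41 — agrees with the record.
Step 3: x = (6*41 + 41) mod 50 = 37 — the entry is off here.
Conclusion: step 3 carries the first error; the entry should be x = 37.

step 3, x = 37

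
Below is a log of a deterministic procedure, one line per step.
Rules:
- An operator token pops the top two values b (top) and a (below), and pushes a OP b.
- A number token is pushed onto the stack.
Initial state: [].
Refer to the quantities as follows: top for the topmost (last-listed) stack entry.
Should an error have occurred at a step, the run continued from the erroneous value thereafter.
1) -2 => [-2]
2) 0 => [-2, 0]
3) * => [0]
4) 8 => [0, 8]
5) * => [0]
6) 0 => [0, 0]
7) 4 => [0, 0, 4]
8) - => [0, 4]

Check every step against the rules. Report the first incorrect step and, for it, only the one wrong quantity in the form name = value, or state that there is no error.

step 8, top = -4

Step 1: push -2: top = -2 — exactly as logged.
Step 2: push 0: top = 0 — consistent with the log.
Step 3: -2 * 0 = 0 — in agreement.
Step 4: push 8: top = 8 — no discrepancy.
Step 5: 0 * 8 = 0 — verified.
Step 6: push 0: top = 0 — exactly as logged.
Step 7: push 4: top = 4 — agrees with the log.
Step 8: 0 - 4 = -4 — first mismatch against the log.
So the first discrepancy is step 8, where the right value is top = -4.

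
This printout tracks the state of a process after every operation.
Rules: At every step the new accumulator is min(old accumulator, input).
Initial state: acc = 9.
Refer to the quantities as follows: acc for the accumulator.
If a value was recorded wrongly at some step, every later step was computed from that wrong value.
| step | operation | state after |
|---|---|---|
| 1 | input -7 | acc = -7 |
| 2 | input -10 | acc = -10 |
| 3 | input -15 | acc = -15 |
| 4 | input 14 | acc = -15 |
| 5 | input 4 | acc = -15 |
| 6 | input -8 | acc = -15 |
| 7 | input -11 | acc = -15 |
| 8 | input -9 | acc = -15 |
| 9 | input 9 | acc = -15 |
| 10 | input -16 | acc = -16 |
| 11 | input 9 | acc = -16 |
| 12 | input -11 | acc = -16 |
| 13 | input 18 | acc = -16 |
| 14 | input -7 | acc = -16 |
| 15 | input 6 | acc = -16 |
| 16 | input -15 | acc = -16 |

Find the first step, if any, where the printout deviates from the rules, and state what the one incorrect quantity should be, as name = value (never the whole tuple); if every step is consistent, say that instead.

1. acc = min(9, -7) = -7 (same as recorded)
2. acc = min(-7, -10) = -10 (checks out)
3. acc = min(-10, -15) = -15 (consistent with the printout)
4. acc = min(-15, 14) = -15 (in agreement)
5. acc = min(-15, 4) = -15 (same as recorded)
6. acc = min(-15, -8) = -15 (in agreement)
7. acc = min(-15, -11) = -15 (verified)
8. acc = min(-15, -9) = -15 (matches)
9. acc = min(-15, 9) = -15 (in agreement)
10. acc = min(-15, -16) = -16 (verified)
11. acc = min(-16, 9) = -16 (in agreement)
12. acc = min(-16, -11) = -16 (no discrepancy)
13. acc = min(-16, 18) = -16 (consistent with the printout)
14. acc = min(-16, -7) = -16 (matches)
15. acc = min(-16, 6) = -16 (same as recorded)
16. acc = min(-16, -15) = -16 (confirmed correct)
All entries verified; no error found.

no error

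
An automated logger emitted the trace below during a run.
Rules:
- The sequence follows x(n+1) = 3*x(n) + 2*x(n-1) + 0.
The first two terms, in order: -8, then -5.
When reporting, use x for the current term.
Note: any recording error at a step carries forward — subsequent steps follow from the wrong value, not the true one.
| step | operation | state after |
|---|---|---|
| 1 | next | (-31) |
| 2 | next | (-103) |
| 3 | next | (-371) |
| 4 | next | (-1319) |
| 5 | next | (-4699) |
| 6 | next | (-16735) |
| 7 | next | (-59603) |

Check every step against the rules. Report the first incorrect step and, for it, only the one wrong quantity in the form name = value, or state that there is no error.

no error

Step 1: x = 3*(-5) + (2)*(-8) + (0) = -31 — checks out.
Step 2: x = 3*(-31) + (2)*(-5) + (0) = -103 — confirmed correct.
Step 3: x = 3*(-103) + (2)*(-31) + (0) = -371 — consistent with the trace.
Step 4: x = 3*(-371) + (2)*(-103) + (0) = -1319 — confirmed correct.
Step 5: x = 3*(-1319) + (2)*(-371) + (0) = -4699 — same as recorded.
Step 6: x = 3*(-4699) + (2)*(-1319) + (0) = -16735 — exactly as logged.
Step 7: x = 3*(-16735) + (2)*(-4699) + (0) = -59603 — checks out.
All steps check out; nothing to correct.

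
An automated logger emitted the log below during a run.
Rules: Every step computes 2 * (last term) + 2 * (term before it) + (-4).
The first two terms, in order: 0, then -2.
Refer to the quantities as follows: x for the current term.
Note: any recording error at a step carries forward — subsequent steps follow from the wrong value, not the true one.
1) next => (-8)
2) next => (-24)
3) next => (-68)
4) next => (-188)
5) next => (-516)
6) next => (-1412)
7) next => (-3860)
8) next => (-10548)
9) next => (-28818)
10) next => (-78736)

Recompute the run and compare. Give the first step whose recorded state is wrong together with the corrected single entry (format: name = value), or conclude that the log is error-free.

Step 1: x = 2*(-2) + (2)*(0) + (-4) = -8 — checks out.
Step 2: x = 2*(-8) + (2)*(-2) + (-4) = -24 — verified.
Step 3: x = 2*(-24) + (2)*(-8) + (-4) = -68 — same as recorded.
Step 4: x = 2*(-68) + (2)*(-24) + (-4) = -188 — consistent with the log.
Step 5: x = 2*(-188) + (2)*(-68) + (-4) = -516 — verified.
Step 6: x = 2*(-516) + (2)*(-188) + (-4) = -1412 — matches.
Step 7: x = 2*(-1412) + (2)*(-516) + (-4) = -3860 — no discrepancy.
Step 8: x = 2*(-3860) + (2)*(-1412) + (-4) = -10548 — in agreement.
Step 9: x = 2*(-10548) + (2)*(-3860) + (-4) = -28820 — not what was recorded.
The audit stops at step 9: the recorded entry is wrong and should be x = -28820.

step 9, x = -28820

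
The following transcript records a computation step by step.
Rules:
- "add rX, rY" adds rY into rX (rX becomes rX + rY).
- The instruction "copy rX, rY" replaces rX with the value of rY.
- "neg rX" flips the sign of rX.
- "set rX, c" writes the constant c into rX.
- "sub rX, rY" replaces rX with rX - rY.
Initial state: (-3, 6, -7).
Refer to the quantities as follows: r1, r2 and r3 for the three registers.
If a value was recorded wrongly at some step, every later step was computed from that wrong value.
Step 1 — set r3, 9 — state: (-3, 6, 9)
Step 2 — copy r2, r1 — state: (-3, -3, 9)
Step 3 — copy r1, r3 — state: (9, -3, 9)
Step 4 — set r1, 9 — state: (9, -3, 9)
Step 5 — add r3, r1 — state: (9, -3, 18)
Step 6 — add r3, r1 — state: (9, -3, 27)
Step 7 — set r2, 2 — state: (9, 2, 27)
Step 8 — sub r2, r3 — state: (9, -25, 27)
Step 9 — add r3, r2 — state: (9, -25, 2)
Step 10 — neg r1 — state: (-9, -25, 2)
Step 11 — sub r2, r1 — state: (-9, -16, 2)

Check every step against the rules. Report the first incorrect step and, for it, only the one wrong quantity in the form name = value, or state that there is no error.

no error

Recomputing the run from the initial state:
step 1: r1 = -3, r2 = 6, r3 = 9
step 2: r1 = -3, r2 = -3, r3 = 9
step 3: r1 = 9, r2 = -3, r3 = 9
step 4: r1 = 9, r2 = -3, r3 = 9
step 5: r1 = 9, r2 = -3, r3 = 18
step 6: r1 = 9, r2 = -3, r3 = 27
step 7: r1 = 9, r2 = 2, r3 = 27
step 8: r1 = 9, r2 = -25, r3 = 27
step 9: r1 = 9, r2 = -25, r3 = 2
step 10: r1 = -9, r2 = -25, r3 = 2
step 11: r1 = -9, r2 = -16, r3 = 2
This matches the transcript at every step.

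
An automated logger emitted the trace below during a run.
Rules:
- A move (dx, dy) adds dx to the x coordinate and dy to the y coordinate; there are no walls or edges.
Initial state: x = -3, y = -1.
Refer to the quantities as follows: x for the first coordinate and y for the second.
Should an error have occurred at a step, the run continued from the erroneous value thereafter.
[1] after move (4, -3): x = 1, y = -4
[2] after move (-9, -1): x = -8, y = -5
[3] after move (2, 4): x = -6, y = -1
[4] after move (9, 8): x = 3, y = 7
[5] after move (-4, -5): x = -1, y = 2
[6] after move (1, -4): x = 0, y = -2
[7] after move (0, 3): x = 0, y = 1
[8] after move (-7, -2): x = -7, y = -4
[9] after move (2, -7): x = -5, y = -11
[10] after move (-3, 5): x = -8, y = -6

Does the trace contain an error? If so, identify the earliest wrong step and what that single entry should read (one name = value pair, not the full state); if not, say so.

step 8, y = -1

1. x = -3 + (4) = 1, y = -1 + (-3) = -4 (exactly as logged)
2. x = 1 + (-9) = -8, y = -4 + (-1) = -5 (in agreement)
3. x = -8 + (2) = -6, y = -5 + (4) = -1 (consistent with the trace)
4. x = -6 + (9) = 3, y = -1 + (8) = 7 (same as recorded)
5. x = 3 + (-4) = -1, y = 7 + (-5) = 2 (checks out)
6. x = -1 + (1) = 0, y = 2 + (-4) = -2 (checks out)
7. x = 0 + (0) = 0, y = -2 + (3) = 1 (matches)
8. x = 0 + (-7) = -7, y = 1 + (-2) = -1 (the entry is off here)
First deviation found at step 8; the corrected entry is y = -1.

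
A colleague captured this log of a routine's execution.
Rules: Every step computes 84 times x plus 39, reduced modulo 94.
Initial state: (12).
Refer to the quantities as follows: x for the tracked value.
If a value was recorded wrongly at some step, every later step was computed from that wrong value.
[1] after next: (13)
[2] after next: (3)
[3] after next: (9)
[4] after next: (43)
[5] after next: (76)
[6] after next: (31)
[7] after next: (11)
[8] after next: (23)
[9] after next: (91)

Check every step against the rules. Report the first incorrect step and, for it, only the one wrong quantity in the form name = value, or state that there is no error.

step 5, x = 79

Recomputing the run from the initial state:
step 1: x = 13
step 2: x = 3
step 3: x = 9
step 4: x = 43
step 5: x = 79
step 6: x = 1
step 7: x = 29
step 8: x = 31
step 9: x = 11
The first disagreement with the log is at step 5, where the value should be x = 79.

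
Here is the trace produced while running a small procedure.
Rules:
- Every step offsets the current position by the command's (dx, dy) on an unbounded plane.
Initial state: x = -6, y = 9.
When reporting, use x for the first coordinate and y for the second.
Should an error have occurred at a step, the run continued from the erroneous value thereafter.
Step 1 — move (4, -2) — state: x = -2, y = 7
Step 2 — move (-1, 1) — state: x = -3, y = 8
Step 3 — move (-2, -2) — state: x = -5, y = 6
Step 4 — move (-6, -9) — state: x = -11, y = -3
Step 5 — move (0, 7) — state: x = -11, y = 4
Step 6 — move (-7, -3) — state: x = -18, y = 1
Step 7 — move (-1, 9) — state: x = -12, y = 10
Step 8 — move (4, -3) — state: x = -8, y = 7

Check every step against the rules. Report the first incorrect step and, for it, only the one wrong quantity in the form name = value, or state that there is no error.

step 7, x = -19

step 1: x = -6 + (4) = -2, y = 9 + (-2) = 7 -> no discrepancy
step 2: x = -2 + (-1) = -3, y = 7 + (1) = 8 -> matches
step 3: x = -3 + (-2) = -5, y = 8 + (-2) = 6 -> matches
step 4: x = -5 + (-6) = -11, y = 6 + (-9) = -3 -> no discrepancy
step 5: x = -11 + (0) = -11, y = -3 + (7) = 4 -> verified
step 6: x = -11 + (-7) = -18, y = 4 + (-3) = 1 -> consistent with the trace
step 7: x = -18 + (-1) = -19, y = 1 + (9) = 10 -> the trace has a different value
First incorrect step: 7; the correct value is x = -19.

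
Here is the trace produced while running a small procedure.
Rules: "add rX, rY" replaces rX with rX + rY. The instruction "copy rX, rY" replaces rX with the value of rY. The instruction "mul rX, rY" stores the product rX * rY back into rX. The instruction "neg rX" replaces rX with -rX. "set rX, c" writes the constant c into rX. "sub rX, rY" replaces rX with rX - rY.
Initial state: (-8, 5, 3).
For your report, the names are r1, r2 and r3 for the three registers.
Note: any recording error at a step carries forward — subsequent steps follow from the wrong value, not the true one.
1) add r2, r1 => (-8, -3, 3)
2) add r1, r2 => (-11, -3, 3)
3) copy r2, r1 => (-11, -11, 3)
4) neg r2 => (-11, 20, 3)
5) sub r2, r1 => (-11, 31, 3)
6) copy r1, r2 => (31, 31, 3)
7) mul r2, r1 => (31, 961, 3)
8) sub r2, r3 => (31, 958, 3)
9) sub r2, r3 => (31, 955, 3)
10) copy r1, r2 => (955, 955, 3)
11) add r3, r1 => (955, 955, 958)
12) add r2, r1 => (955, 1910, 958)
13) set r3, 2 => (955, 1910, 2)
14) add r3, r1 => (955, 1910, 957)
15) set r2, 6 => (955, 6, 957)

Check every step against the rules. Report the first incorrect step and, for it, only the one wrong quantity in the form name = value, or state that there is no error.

step 4, r2 = 11

Step 1: r2 = 5 + -8 = -3 — agrees with the trace.
Step 2: r1 = -8 + -3 = -11 — exactly as logged.
Step 3: r2 = -11 — same as recorded.
Step 4: r2 = -(-11) = 11 — not what was recorded.
First deviation found at step 4; the corrected entry is r2 = 11.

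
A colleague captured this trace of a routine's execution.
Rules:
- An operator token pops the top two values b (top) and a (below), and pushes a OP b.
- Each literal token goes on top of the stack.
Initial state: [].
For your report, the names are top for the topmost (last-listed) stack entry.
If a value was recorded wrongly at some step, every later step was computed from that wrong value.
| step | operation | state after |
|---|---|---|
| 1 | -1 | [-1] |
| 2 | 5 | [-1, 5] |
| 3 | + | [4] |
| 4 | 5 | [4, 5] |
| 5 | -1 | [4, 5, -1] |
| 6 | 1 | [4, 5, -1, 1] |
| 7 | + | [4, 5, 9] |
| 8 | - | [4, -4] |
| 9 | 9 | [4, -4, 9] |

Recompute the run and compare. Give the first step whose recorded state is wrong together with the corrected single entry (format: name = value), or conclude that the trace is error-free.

1. push -1: top = -1 (agrees with the trace)
2. push 5: top = 5 (consistent with the trace)
3. -1 + 5 = 4 (no discrepancy)
4. push 5: top = 5 (confirmed correct)
5. push -1: top = -1 (exactly as logged)
6. push 1: top = 1 (confirmed correct)
7. -1 + 1 = 0 (the entry is off here)
The earliest wrong entry is at step 7: it should read top = 0.

step 7, top = 0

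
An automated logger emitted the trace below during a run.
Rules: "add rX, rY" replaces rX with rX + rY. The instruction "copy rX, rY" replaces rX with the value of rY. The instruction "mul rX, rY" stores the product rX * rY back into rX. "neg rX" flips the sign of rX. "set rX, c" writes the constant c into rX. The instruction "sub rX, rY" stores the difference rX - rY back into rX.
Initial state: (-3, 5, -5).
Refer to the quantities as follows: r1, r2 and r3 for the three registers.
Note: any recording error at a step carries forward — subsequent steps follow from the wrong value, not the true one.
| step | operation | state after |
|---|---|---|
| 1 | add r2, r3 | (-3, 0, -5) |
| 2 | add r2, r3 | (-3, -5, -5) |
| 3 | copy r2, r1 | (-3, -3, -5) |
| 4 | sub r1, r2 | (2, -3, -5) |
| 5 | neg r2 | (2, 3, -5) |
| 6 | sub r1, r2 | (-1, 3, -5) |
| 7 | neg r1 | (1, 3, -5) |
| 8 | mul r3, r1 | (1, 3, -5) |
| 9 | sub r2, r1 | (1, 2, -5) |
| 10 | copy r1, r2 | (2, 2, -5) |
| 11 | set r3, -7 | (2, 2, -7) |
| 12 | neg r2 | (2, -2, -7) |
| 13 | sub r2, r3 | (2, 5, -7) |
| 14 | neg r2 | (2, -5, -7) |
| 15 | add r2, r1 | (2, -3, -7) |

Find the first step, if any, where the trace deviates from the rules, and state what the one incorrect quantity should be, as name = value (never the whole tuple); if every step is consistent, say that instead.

Recomputing the run from the initial state:
step 1: r1 = -3, r2 = 0, r3 = -5
step 2: r1 = -3, r2 = -5, r3 = -5
step 3: r1 = -3, r2 = -3, r3 = -5
step 4: r1 = 0, r2 = -3, r3 = -5
step 5: r1 = 0, r2 = 3, r3 = -5
step 6: r1 = -3, r2 = 3, r3 = -5
step 7: r1 = 3, r2 = 3, r3 = -5
step 8: r1 = 3, r2 = 3, r3 = -15
step 9: r1 = 3, r2 = 0, r3 = -15
step 10: r1 = 0, r2 = 0, r3 = -15
step 11: r1 = 0, r2 = 0, r3 = -7
step 12: r1 = 0, r2 = 0, r3 = -7
step 13: r1 = 0, r2 = 7, r3 = -7
step 14: r1 = 0, r2 = -7, r3 = -7
step 15: r1 = 0, r2 = -7, r3 = -7
The first disagreement with the trace is at step 4, where the value should be r1 = 0.

step 4, r1 = 0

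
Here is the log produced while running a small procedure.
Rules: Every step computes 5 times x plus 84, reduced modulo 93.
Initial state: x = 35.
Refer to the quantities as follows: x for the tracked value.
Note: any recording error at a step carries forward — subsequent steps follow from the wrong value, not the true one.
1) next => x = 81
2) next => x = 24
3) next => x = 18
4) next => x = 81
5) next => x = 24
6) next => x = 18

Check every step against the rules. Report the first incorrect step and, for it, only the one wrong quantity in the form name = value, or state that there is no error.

Step 1: x = (5*35 + 84) mod 93 = 73 — the log has a different value.
The audit stops at step 1: the recorded entry is wrong and should be x = 73.

step 1, x = 73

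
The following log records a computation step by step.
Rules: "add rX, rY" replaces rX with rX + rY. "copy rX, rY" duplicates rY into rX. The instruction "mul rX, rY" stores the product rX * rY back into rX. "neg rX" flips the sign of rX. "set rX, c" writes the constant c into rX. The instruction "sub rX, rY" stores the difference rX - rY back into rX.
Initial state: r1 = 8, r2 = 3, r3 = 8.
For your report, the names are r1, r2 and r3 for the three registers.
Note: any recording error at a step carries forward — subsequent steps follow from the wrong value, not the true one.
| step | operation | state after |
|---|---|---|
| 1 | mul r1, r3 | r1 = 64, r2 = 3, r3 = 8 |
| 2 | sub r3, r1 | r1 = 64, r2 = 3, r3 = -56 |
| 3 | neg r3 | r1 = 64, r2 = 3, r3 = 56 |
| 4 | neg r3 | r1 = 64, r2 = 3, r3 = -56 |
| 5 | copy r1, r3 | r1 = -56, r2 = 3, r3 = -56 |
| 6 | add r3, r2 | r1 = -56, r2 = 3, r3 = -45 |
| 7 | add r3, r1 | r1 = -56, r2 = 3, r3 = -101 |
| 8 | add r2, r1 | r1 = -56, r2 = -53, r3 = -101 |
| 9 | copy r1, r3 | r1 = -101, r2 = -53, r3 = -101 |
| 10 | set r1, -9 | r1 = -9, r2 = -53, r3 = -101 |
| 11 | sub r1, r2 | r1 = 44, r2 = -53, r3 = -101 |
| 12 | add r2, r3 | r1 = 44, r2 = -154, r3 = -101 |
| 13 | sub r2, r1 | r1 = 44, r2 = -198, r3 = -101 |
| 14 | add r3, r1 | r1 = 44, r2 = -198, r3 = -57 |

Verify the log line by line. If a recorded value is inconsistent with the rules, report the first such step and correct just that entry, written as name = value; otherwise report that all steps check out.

Step 1: r1 = 8 * 8 = 64 — confirmed correct.
Step 2: r3 = 8 - 64 = -56 — checks out.
Step 3: r3 = -(-56) = 56 — consistent with the log.
Step 4: r3 = -(56) = -56 — checks out.
Step 5: r1 = -56 — checks out.
Step 6: r3 = -56 + 3 = -53 — the log disagrees here.
First deviation found at step 6; the corrected entry is r3 = -53.

step 6, r3 = -53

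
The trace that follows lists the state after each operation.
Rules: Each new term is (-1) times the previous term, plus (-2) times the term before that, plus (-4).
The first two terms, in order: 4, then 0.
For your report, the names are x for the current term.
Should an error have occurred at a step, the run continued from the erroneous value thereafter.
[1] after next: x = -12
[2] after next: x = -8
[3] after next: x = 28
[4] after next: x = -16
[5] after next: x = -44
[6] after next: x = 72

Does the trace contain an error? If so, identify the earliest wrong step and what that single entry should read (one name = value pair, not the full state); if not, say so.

step 2, x = 8

Recomputing the run from the initial state:
step 1: x = -12
step 2: x = 8
step 3: x = 12
step 4: x = -32
step 5: x = 4
step 6: x = 56
The first disagreement with the trace is at step 2, where the value should be x = 8.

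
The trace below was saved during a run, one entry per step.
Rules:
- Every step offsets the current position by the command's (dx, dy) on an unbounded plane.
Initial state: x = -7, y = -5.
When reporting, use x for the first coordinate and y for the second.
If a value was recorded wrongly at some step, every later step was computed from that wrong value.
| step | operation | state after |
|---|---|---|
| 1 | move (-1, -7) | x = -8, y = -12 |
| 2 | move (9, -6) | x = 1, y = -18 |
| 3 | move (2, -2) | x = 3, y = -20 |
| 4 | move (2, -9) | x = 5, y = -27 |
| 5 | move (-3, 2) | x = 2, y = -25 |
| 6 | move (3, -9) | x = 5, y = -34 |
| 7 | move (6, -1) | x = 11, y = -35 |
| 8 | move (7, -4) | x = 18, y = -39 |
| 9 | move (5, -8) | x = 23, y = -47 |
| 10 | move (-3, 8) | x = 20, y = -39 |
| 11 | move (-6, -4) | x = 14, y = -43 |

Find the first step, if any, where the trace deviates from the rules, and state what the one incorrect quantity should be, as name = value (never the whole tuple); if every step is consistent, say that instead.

Step 1: x = -7 + (-1) = -8, y = -5 + (-7) = -12 — exactly as logged.
Step 2: x = -8 + (9) = 1, y = -12 + (-6) = -18 — checks out.
Step 3: x = 1 + (2) = 3, y = -18 + (-2) = -20 — exactly as logged.
Step 4: x = 3 + (2) = 5, y = -20 + (-9) = -29 — this is not what the trace shows.
That makes step 4 the first incorrect line — y = -29 is what it should show.

step 4, y = -29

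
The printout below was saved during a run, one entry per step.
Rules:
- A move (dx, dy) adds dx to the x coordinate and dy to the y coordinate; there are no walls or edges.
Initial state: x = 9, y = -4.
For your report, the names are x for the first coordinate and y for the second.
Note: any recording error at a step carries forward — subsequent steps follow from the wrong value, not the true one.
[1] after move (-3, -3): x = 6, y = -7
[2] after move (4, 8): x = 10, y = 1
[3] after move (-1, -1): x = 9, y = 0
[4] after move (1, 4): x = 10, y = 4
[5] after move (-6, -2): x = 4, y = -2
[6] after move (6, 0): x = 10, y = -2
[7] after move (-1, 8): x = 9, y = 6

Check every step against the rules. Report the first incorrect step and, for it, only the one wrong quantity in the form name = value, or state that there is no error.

step 5, y = 2

1. x = 9 + (-3) = 6, y = -4 + (-3) = -7 (exactly as logged)
2. x = 6 + (4) = 10, y = -7 + (8) = 1 (verified)
3. x = 10 + (-1) = 9, y = 1 + (-1) = 0 (no discrepancy)
4. x = 9 + (1) = 10, y = 0 + (4) = 4 (same as recorded)
5. x = 10 + (-6) = 4, y = 4 + (-2) = 2 (a discrepancy with the printout)
The audit stops at step 5: the recorded entry is wrong and should be y = 2.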